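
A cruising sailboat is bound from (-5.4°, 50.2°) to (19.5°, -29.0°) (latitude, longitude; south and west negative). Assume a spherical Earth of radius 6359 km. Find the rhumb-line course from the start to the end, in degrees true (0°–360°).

Δψ = ln[tan(π/4+φ₂/2)/tan(π/4+φ₁/2)] = +0.4415
Δλ = -1.3823 rad (taken the short way round)
course = atan2(Δλ, Δψ) = 287.71°

287.7°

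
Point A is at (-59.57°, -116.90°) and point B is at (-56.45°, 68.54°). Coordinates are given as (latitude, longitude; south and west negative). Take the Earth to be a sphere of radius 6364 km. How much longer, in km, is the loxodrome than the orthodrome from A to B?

3172 km

Great circle: cos σ = sin φ₁ sin φ₂ + cos φ₁ cos φ₂ cos Δλ,  σ = 1.1153 rad → d_gc = 7097.5 km
Rhumb line: Δψ = +0.1029, q = Δφ/Δψ = 0.5294, d_rh = R√(Δφ²+q²Δλ²) = 10269.7 km
Excess = 10269.7 − 7097.5 = 3172.2 ≈ 3172 km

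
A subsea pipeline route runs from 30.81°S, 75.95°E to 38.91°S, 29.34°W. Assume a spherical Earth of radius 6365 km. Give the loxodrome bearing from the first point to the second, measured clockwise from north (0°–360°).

264.6°

Meridional parts: M(φ₁)=-0.5657, M(φ₂)=-0.7383 → ΔM = -0.1726;  Δλ = -1.8377 rad
tan C = Δλ / ΔM = +10.6486 → C = 264.64°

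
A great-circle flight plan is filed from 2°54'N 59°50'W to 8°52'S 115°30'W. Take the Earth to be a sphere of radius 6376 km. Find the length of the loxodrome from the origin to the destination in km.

Rhumb course C = atan2(Δλ, Δψ) with Δψ = ln[tan(π/4+φ₂/2)/tan(π/4+φ₁/2)] = -0.2060, Δλ = -0.9716 → C = 258.03°
d = R·|Δφ| / |cos C| = 6376·0.20537 / 0.20743 = 6313 km

6313 km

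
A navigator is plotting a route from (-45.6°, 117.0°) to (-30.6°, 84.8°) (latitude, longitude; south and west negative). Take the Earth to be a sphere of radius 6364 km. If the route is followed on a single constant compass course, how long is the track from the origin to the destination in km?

3255 km

Δψ = ln[tan(π/4+φ₂/2)/tan(π/4+φ₁/2)] = +0.3348;  Δφ = +0.2618 rad,  Δλ = -0.5620 rad
q = Δφ/Δψ = 0.7819
d = R·√(Δφ² + q²Δλ²) = 6364·0.51150 = 3255 km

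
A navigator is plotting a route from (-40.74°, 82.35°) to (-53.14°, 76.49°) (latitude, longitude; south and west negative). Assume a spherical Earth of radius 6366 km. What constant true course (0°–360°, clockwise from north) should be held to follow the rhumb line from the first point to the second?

Δψ = ln[tan(π/4+φ₂/2)/tan(π/4+φ₁/2)] = -0.3190
Δλ = -0.1023 rad (taken the short way round)
course = atan2(Δλ, Δψ) = 197.77°

197.8°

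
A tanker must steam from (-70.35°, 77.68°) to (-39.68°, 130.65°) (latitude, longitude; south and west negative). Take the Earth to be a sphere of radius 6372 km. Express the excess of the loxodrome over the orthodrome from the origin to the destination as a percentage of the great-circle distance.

Great circle: σ = 0.7118 rad → d_gc = Rσ = 4535.7 km
Rhumb: Δφ = +0.5353, Δλ = +0.9245, Δψ = +0.9978, q = Δφ/Δψ = 0.5365 → d_rh = R√(Δφ²+q²Δλ²) = 4649.9 km
Excess = (4649.9 − 4535.7) / 4535.7 = 114.2 / 4535.7 = 2.52% ≈ 2.5%

2.5%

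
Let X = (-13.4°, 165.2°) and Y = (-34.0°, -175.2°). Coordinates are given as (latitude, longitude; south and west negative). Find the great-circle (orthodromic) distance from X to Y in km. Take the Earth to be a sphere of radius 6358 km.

Haversine: a = sin²(Δφ/2)+cos φ₁ cos φ₂ sin²(Δλ/2) = 0.05533;  σ = 2·atan2(√a,√(1−a))
σ = 27.211° → d = Rσ = 6358·0.47492 = 3020 km

3020 km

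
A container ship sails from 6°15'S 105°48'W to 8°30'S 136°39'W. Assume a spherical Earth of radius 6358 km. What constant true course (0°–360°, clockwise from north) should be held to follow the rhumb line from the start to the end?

265.8°

Meridional parts: M(φ₁)=-0.1093, M(φ₂)=-0.1489 → ΔM = -0.0396;  Δλ = -0.5384 rad
tan C = Δλ / ΔM = +13.5968 → C = 265.79°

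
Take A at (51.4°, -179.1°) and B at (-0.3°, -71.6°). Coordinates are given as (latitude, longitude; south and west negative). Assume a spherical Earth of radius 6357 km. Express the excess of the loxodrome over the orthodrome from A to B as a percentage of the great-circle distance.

4.4%

Great circle: σ = 1.7637 rad → d_gc = Rσ = 11211.7 km
Rhumb: Δφ = -0.9023, Δλ = +1.8762, Δψ = -1.0545, q = Δφ/Δψ = 0.8557 → d_rh = R√(Δφ²+q²Δλ²) = 11707.6 km
Excess = (11707.6 − 11211.7) / 11211.7 = 495.9 / 11211.7 = 4.42% ≈ 4.4%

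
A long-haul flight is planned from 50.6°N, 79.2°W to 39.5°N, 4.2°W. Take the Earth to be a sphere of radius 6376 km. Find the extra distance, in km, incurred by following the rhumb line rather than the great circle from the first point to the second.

232 km

Great circle: cos σ = sin φ₁ sin φ₂ + cos φ₁ cos φ₂ cos Δλ,  σ = 0.9042 rad → d_gc = 5765.4 km
Rhumb line: Δψ = -0.2755, q = Δφ/Δψ = 0.7032, d_rh = R√(Δφ²+q²Δλ²) = 5997.2 km
Excess = 5997.2 − 5765.4 = 231.8 ≈ 232 km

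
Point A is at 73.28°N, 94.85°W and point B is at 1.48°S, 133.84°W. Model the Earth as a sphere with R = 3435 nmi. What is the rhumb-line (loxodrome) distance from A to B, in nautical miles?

4749 nmi

Rhumb course C = atan2(Δλ, Δψ) with Δψ = ln[tan(π/4+φ₂/2)/tan(π/4+φ₁/2)] = -1.9435, Δλ = -0.6805 → C = 199.30°
d = R·|Δφ| / |cos C| = 3435·1.30481 / 0.94381 = 4749 nmi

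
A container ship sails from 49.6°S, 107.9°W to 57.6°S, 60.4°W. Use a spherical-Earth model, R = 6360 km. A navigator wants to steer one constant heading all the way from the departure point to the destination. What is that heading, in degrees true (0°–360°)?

105.9°

Meridional parts: M(φ₁)=-0.9999, M(φ₂)=-1.2361 → ΔM = -0.2362;  Δλ = +0.8290 rad
tan C = Δλ / ΔM = -3.5100 → C = 105.90°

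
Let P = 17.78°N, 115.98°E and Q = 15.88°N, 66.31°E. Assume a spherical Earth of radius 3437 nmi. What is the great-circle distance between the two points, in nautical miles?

Haversine: a = sin²(Δφ/2)+cos φ₁ cos φ₂ sin²(Δλ/2) = 0.16184;  σ = 2·atan2(√a,√(1−a))
σ = 47.444° → d = Rσ = 3437·0.82805 = 2846 nmi

2846 nmi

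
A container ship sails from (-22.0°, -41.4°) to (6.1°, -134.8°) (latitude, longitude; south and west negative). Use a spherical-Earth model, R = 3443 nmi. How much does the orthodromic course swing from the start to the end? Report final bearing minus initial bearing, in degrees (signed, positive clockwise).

+17.2°

At departure: θ₁ = atan2(sin Δλ cos φ₂, cos φ₁ sin φ₂ − sin φ₁ cos φ₂ cos Δλ) = 274.40°
At arrival: θ₂ = atan2(sin Δλ cos φ₁, −cos φ₂ sin φ₁ + sin φ₂ cos φ₁ cos Δλ) = 291.61°
Δθ = θ₂ − θ₁ = +17.2°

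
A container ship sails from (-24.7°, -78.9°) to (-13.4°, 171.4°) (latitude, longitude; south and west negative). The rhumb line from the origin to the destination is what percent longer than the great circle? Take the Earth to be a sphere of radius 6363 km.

2.5%

Great circle: σ = 1.7733 rad → d_gc = Rσ = 11283.2 km
Rhumb: Δφ = +0.1972, Δλ = -1.9146, Δψ = +0.2091, q = Δφ/Δψ = 0.9433 → d_rh = R√(Δφ²+q²Δλ²) = 11560.7 km
Excess = (11560.7 − 11283.2) / 11283.2 = 277.5 / 11283.2 = 2.46% ≈ 2.5%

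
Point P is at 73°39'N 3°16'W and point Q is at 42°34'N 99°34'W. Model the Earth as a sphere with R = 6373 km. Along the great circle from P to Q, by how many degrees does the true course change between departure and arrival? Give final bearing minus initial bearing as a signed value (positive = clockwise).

-89.1°

At departure: θ₁ = atan2(sin Δλ cos φ₂, cos φ₁ sin φ₂ − sin φ₁ cos φ₂ cos Δλ) = 290.11°
At arrival: θ₂ = atan2(sin Δλ cos φ₁, −cos φ₂ sin φ₁ + sin φ₂ cos φ₁ cos Δλ) = 201.03°
Δθ = θ₂ − θ₁ = -89.1°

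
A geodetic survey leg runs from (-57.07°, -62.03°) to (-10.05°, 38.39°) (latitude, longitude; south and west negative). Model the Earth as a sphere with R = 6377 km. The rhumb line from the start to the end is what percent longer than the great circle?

5.5%

Great circle: σ = 1.5211 rad → d_gc = Rσ = 9700.2 km
Rhumb: Δφ = +0.8207, Δλ = +1.7527, Δψ = +1.0426, q = Δφ/Δψ = 0.7871 → d_rh = R√(Δφ²+q²Δλ²) = 10236.3 km
Excess = (10236.3 − 9700.2) / 9700.2 = 536.1 / 9700.2 = 5.53% ≈ 5.5%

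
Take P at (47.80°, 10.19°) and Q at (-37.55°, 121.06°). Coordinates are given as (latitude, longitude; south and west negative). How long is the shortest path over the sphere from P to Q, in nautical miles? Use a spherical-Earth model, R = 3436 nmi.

7789 nmi

Haversine: a = sin²(Δφ/2)+cos φ₁ cos φ₂ sin²(Δλ/2) = 0.82060;  σ = 2·atan2(√a,√(1−a))
σ = 129.882° → d = Rσ = 3436·2.26687 = 7789 nmi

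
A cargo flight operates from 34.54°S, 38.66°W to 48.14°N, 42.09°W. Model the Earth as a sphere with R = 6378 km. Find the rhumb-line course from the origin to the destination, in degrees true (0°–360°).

Δψ = ln[tan(π/4+φ₂/2)/tan(π/4+φ₁/2)] = +1.6042
Δλ = -0.0599 rad (taken the short way round)
course = atan2(Δλ, Δψ) = 357.86°

357.9°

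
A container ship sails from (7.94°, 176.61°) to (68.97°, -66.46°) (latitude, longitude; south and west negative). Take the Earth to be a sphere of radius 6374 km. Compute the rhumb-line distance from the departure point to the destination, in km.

Δψ = ln[tan(π/4+φ₂/2)/tan(π/4+φ₁/2)] = +1.5451;  Δφ = +1.0652 rad,  Δλ = +2.0408 rad
q = Δφ/Δψ = 0.6894
d = R·√(Δφ² + q²Δλ²) = 6374·1.76467 = 11248 km

11248 km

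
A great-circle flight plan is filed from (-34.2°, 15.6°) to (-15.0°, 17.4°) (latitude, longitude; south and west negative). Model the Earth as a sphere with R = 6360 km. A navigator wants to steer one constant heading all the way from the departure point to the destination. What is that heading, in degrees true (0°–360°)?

4.8°

Meridional parts: M(φ₁)=-0.6359, M(φ₂)=-0.2648 → ΔM = +0.3710;  Δλ = +0.0314 rad
tan C = Δλ / ΔM = +0.0847 → C = 4.84°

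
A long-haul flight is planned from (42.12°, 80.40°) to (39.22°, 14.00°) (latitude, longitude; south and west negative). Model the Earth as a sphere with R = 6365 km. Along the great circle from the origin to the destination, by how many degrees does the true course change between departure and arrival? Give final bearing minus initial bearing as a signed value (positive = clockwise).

-46.2°

Initial bearing θ₁ = atan2(sin Δλ cos φ₂, cos φ₁ sin φ₂ − sin φ₁ cos φ₂ cos Δλ) = 290.18°
Final bearing θ₂ = (initial bearing from the destination back to the start) + 180° = 243.98°
Δθ = θ₂ − θ₁ = -46.2°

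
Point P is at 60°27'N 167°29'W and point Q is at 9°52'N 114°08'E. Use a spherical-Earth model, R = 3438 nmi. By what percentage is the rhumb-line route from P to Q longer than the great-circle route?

Great circle: σ = 1.3213 rad → d_gc = Rσ = 4542.7 nmi
Rhumb: Δφ = -0.8828, Δλ = -1.3680, Δψ = -1.1597, q = Δφ/Δψ = 0.7613 → d_rh = R√(Δφ²+q²Δλ²) = 4693.9 nmi
Excess = (4693.9 − 4542.7) / 4542.7 = 151.2 / 4542.7 = 3.33% ≈ 3.3%

3.3%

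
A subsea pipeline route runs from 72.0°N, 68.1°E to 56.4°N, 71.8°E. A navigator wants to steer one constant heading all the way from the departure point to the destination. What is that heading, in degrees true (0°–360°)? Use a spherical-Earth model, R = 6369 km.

174.3°

Meridional parts: M(φ₁)=+1.8427, M(φ₂)=+1.1976 → ΔM = -0.6451;  Δλ = +0.0646 rad
tan C = Δλ / ΔM = -0.1001 → C = 174.28°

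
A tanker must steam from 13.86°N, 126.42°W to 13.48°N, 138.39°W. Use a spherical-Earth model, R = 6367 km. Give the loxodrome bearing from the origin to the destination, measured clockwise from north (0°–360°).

268.1°

Δψ = ln[tan(π/4+φ₂/2)/tan(π/4+φ₁/2)] = -0.0068
Δλ = -0.2089 rad (taken the short way round)
course = atan2(Δλ, Δψ) = 268.13°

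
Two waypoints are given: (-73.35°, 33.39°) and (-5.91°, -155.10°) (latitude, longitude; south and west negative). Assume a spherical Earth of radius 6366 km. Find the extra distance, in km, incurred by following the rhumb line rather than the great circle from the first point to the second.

Great circle: cos σ = sin φ₁ sin φ₂ + cos φ₁ cos φ₂ cos Δλ,  σ = 1.7551 rad → d_gc = 11172.8 km
Rhumb line: Δψ = +1.8186, q = Δφ/Δψ = 0.6472, d_rh = R√(Δφ²+q²Δλ²) = 14431.6 km
Excess = 14431.6 − 11172.8 = 3258.8 ≈ 3259 km

3259 km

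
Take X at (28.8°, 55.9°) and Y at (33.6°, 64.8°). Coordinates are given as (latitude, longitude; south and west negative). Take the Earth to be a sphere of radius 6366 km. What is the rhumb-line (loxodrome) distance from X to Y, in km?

Δψ = ln[tan(π/4+φ₂/2)/tan(π/4+φ₁/2)] = +0.0980;  Δφ = +0.0838 rad,  Δλ = +0.1553 rad
q = Δφ/Δψ = 0.8549
d = R·√(Δφ² + q²Δλ²) = 6366·0.15702 = 1000 km

1000 km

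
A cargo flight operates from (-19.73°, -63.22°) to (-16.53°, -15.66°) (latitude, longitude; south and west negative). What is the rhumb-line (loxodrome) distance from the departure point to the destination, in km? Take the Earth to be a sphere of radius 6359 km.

Rhumb course C = atan2(Δλ, Δψ) with Δψ = ln[tan(π/4+φ₂/2)/tan(π/4+φ₁/2)] = +0.0588, Δλ = +0.8301 → C = 85.95°
d = R·|Δφ| / |cos C| = 6359·0.05585 / 0.07063 = 5028 km

5028 km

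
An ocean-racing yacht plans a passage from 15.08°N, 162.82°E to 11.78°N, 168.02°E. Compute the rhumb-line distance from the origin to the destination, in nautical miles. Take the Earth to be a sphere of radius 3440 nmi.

363 nmi

Rhumb course C = atan2(Δλ, Δψ) with Δψ = ln[tan(π/4+φ₂/2)/tan(π/4+φ₁/2)] = -0.0592, Δλ = +0.0908 → C = 123.13°
d = R·|Δφ| / |cos C| = 3440·0.05760 / 0.54649 = 363 nmi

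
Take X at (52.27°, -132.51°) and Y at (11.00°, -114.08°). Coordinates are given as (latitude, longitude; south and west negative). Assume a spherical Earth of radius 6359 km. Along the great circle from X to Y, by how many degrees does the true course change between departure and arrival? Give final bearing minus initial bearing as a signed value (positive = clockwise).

At departure: θ₁ = atan2(sin Δλ cos φ₂, cos φ₁ sin φ₂ − sin φ₁ cos φ₂ cos Δλ) = 153.40°
At arrival: θ₂ = atan2(sin Δλ cos φ₁, −cos φ₂ sin φ₁ + sin φ₂ cos φ₁ cos Δλ) = 163.79°
Δθ = θ₂ − θ₁ = +10.4°

+10.4°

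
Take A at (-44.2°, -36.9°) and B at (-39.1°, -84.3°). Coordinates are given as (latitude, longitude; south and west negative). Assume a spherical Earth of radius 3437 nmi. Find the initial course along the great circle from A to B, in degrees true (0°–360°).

261.4°

N = sin Δλ·cos φ₂ = -0.5712;  D = cos φ₁ sin φ₂ − sin φ₁ cos φ₂ cos Δλ = -0.0859
initial course = atan2(N, D) = 261.45°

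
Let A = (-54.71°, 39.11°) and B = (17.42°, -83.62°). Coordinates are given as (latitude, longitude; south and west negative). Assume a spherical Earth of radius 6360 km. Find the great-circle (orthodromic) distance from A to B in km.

13636 km

Haversine: a = sin²(Δφ/2)+cos φ₁ cos φ₂ sin²(Δλ/2) = 0.77120;  σ = 2·atan2(√a,√(1−a))
σ = 122.847° → d = Rσ = 6360·2.14408 = 13636 km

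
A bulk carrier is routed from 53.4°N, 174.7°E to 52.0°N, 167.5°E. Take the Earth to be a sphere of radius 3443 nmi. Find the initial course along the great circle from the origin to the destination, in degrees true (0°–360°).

255.1°

N = sin Δλ·cos φ₂ = -0.0772;  D = cos φ₁ sin φ₂ − sin φ₁ cos φ₂ cos Δλ = -0.0205
initial course = atan2(N, D) = 255.10°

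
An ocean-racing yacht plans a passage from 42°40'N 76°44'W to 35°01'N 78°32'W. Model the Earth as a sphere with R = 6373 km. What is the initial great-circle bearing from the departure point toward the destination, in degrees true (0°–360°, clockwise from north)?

N = sin Δλ·cos φ₂ = -0.0257;  D = cos φ₁ sin φ₂ − sin φ₁ cos φ₂ cos Δλ = -0.1328
initial course = atan2(N, D) = 190.96°

191.0°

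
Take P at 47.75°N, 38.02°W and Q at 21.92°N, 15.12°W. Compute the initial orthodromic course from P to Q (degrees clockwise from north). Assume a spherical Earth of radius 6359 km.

θ = atan2( sin Δλ·cos φ₂ ,  cos φ₁ sin φ₂ − sin φ₁ cos φ₂ cos Δλ )
  = atan2(+0.3610, -0.3816) = 136.59°

136.6°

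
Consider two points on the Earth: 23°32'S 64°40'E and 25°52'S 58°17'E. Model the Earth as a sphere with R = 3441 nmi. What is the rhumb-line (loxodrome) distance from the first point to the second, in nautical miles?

375 nmi

Δψ = ln[tan(π/4+φ₂/2)/tan(π/4+φ₁/2)] = -0.0448;  Δφ = -0.0407 rad,  Δλ = -0.1114 rad
q = Δφ/Δψ = 0.9084
d = R·√(Δφ² + q²Δλ²) = 3441·0.10909 = 375 nmi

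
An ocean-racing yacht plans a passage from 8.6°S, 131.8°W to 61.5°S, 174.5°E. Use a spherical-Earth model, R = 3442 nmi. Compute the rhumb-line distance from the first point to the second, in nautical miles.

Rhumb course C = atan2(Δλ, Δψ) with Δψ = ln[tan(π/4+φ₂/2)/tan(π/4+φ₁/2)] = -1.2199, Δλ = -0.9372 → C = 217.54°
d = R·|Δφ| / |cos C| = 3442·0.92328 / 0.79298 = 4008 nmi

4008 nmi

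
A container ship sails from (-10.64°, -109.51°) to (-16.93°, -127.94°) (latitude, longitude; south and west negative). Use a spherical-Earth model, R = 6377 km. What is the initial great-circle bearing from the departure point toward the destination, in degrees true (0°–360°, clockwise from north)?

θ = atan2( sin Δλ·cos φ₂ ,  cos φ₁ sin φ₂ − sin φ₁ cos φ₂ cos Δλ )
  = atan2(-0.3024, -0.1186) = 248.58°

248.6°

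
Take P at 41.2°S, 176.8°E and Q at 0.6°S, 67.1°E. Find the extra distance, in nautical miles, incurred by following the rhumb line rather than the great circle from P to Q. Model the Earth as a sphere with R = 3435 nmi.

199 nmi

Great circle: cos σ = sin φ₁ sin φ₂ + cos φ₁ cos φ₂ cos Δλ,  σ = 1.8201 rad → d_gc = 6252.0 nmi
Rhumb line: Δψ = +0.7800, q = Δφ/Δψ = 0.9084, d_rh = R√(Δφ²+q²Δλ²) = 6451.4 nmi
Excess = 6451.4 − 6252.0 = 199.4 ≈ 199 nmi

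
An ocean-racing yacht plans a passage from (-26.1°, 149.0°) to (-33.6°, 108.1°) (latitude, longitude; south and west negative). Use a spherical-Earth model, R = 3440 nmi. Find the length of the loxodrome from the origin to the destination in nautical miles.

2174 nmi

Δψ = ln[tan(π/4+φ₂/2)/tan(π/4+φ₁/2)] = -0.1511;  Δφ = -0.1309 rad,  Δλ = -0.7138 rad
q = Δφ/Δψ = 0.8663
d = R·√(Δφ² + q²Δλ²) = 3440·0.63210 = 2174 nmi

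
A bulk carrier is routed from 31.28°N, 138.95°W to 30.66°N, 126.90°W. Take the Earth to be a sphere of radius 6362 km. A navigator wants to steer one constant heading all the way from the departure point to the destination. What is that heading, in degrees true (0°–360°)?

Δψ = ln[tan(π/4+φ₂/2)/tan(π/4+φ₁/2)] = -0.0126
Δλ = +0.2103 rad (taken the short way round)
course = atan2(Δλ, Δψ) = 93.43°

93.4°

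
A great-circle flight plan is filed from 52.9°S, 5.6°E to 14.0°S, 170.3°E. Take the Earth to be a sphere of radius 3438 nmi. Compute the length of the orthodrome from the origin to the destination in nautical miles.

cos σ = sin φ₁ sin φ₂ + cos φ₁ cos φ₂ cos Δλ
      = sin(-52.90°)sin(-14.00°) + cos(-52.90°)cos(-14.00°)cos(164.70°) = -0.3716
σ = 111.814° → d = Rσ = 3438·1.95152 = 6709 nmi

6709 nmi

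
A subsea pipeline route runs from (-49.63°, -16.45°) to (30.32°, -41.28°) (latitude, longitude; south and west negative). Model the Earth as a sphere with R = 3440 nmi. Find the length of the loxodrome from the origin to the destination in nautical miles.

4983 nmi

Rhumb course C = atan2(Δλ, Δψ) with Δψ = ln[tan(π/4+φ₂/2)/tan(π/4+φ₁/2)] = +1.5564, Δλ = -0.4334 → C = 344.44°
d = R·|Δφ| / |cos C| = 3440·1.39539 / 0.96335 = 4983 nmi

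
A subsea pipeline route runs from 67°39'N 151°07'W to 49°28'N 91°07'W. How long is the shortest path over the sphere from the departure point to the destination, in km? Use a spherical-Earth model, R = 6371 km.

3809 km

cos σ = sin φ₁ sin φ₂ + cos φ₁ cos φ₂ cos Δλ
      = sin(67.65°)sin(49.47°) + cos(67.65°)cos(49.47°)cos(60.00°) = 0.8265
σ = 34.259° → d = Rσ = 6371·0.59794 = 3809 km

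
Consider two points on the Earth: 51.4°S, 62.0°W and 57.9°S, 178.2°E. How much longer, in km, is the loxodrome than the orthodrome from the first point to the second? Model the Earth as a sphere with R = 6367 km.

Great circle: cos σ = sin φ₁ sin φ₂ + cos φ₁ cos φ₂ cos Δλ,  σ = 1.0503 rad → d_gc = 6687.5 km
Rhumb line: Δψ = -0.1966, q = Δφ/Δψ = 0.5770, d_rh = R√(Δφ²+q²Δλ²) = 7715.7 km
Excess = 7715.7 − 6687.5 = 1028.2 ≈ 1028 km

1028 km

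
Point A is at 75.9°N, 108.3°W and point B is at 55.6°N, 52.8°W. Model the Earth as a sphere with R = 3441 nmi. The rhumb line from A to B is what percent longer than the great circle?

3.3%

Great circle: σ = 0.4987 rad → d_gc = Rσ = 1716.0 nmi
Rhumb: Δφ = -0.3543, Δλ = +0.9687, Δψ = -0.9175, q = Δφ/Δψ = 0.3862 → d_rh = R√(Δφ²+q²Δλ²) = 1772.9 nmi
Excess = (1772.9 − 1716.0) / 1716.0 = 56.9 / 1716.0 = 3.32% ≈ 3.3%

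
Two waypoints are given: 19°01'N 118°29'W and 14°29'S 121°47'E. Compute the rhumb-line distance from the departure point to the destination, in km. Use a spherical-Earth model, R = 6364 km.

Rhumb course C = atan2(Δλ, Δψ) with Δψ = ln[tan(π/4+φ₂/2)/tan(π/4+φ₁/2)] = -0.5937, Δλ = -2.0897 → C = 254.14°
d = R·|Δφ| / |cos C| = 6364·0.58469 / 0.27328 = 13616 km

13616 km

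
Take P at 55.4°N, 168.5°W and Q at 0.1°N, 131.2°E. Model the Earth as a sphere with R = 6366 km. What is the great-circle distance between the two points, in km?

cos σ = sin φ₁ sin φ₂ + cos φ₁ cos φ₂ cos Δλ
      = sin(55.40°)sin(0.10°) + cos(55.40°)cos(0.10°)cos(-60.30°) = 0.2828
σ = 73.574° → d = Rσ = 6366·1.28411 = 8175 km

8175 km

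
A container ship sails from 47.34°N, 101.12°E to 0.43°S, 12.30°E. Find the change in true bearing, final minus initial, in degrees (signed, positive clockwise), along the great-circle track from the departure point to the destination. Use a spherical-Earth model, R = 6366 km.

-46.2°

Initial bearing θ₁ = atan2(sin Δλ cos φ₂, cos φ₁ sin φ₂ − sin φ₁ cos φ₂ cos Δλ) = 268.84°
Final bearing θ₂ = (initial bearing from the destination back to the start) + 180° = 222.65°
Δθ = θ₂ − θ₁ = -46.2°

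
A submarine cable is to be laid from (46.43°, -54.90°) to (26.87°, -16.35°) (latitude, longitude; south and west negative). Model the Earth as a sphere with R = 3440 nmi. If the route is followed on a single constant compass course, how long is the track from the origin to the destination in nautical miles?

2181 nmi

Rhumb course C = atan2(Δλ, Δψ) with Δψ = ln[tan(π/4+φ₂/2)/tan(π/4+φ₁/2)] = -0.4300, Δλ = +0.6728 → C = 122.58°
d = R·|Δφ| / |cos C| = 3440·0.34139 / 0.53847 = 2181 nmi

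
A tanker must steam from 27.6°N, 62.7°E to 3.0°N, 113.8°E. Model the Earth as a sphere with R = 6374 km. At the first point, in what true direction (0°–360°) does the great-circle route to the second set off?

θ = atan2( sin Δλ·cos φ₂ ,  cos φ₁ sin φ₂ − sin φ₁ cos φ₂ cos Δλ )
  = atan2(+0.7772, -0.2442) = 107.44°

107.4°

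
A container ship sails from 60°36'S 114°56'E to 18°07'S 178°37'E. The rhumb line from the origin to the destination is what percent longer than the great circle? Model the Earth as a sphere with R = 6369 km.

Great circle: σ = 1.0727 rad → d_gc = Rσ = 6832.1 km
Rhumb: Δφ = +0.7415, Δλ = +1.1115, Δψ = +1.0165, q = Δφ/Δψ = 0.7294 → d_rh = R√(Δφ²+q²Δλ²) = 6997.6 km
Excess = (6997.6 − 6832.1) / 6832.1 = 165.5 / 6832.1 = 2.42% ≈ 2.4%

2.4%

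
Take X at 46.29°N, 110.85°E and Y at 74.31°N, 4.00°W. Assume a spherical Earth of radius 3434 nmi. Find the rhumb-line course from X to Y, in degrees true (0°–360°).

Δψ = ln[tan(π/4+φ₂/2)/tan(π/4+φ₁/2)] = +1.0685
Δλ = -2.0045 rad (taken the short way round)
course = atan2(Δλ, Δψ) = 298.06°

298.1°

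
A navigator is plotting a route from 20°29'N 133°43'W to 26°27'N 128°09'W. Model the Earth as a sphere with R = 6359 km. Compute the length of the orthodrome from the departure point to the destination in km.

871 km

cos σ = sin φ₁ sin φ₂ + cos φ₁ cos φ₂ cos Δλ
      = sin(20.48°)sin(26.45°) + cos(20.48°)cos(26.45°)cos(5.57°) = 0.9906
σ = 7.851° → d = Rσ = 6359·0.13702 = 871 km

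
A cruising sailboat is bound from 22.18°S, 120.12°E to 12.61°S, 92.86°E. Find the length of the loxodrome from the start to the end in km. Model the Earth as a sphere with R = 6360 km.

3073 km

Δψ = ln[tan(π/4+φ₂/2)/tan(π/4+φ₁/2)] = +0.1753;  Δφ = +0.1670 rad,  Δλ = -0.4758 rad
q = Δφ/Δψ = 0.9529
d = R·√(Δφ² + q²Δλ²) = 6360·0.48317 = 3073 km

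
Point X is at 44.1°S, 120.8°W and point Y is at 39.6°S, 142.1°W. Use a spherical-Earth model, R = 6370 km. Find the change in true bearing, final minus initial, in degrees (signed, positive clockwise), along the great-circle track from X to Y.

At departure: θ₁ = atan2(sin Δλ cos φ₂, cos φ₁ sin φ₂ − sin φ₁ cos φ₂ cos Δλ) = 278.50°
At arrival: θ₂ = atan2(sin Δλ cos φ₁, −cos φ₂ sin φ₁ + sin φ₂ cos φ₁ cos Δλ) = 292.81°
Δθ = θ₂ − θ₁ = +14.3°

+14.3°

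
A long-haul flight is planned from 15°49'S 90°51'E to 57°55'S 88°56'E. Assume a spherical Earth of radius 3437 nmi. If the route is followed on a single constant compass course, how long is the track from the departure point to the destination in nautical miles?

2527 nmi

Δψ = ln[tan(π/4+φ₂/2)/tan(π/4+φ₁/2)] = -0.9668;  Δφ = -0.7348 rad,  Δλ = -0.0335 rad
q = Δφ/Δψ = 0.7600
d = R·√(Δφ² + q²Δλ²) = 3437·0.73522 = 2527 nmi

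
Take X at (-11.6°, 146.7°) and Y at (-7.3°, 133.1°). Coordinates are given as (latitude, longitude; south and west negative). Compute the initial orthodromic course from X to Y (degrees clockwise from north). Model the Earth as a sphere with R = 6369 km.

N = sin Δλ·cos φ₂ = -0.2332;  D = cos φ₁ sin φ₂ − sin φ₁ cos φ₂ cos Δλ = +0.0694
initial course = atan2(N, D) = 286.57°

286.6°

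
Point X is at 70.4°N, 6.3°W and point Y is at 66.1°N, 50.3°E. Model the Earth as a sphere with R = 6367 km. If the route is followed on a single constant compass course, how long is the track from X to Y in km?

Rhumb course C = atan2(Δλ, Δψ) with Δψ = ln[tan(π/4+φ₂/2)/tan(π/4+φ₁/2)] = -0.2032, Δλ = +0.9879 → C = 101.62°
d = R·|Δφ| / |cos C| = 6367·0.07505 / 0.20146 = 2372 km

2372 km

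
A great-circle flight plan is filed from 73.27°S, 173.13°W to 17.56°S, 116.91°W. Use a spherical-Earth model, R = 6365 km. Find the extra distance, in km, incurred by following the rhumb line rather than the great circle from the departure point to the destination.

166 km

Great circle: cos σ = sin φ₁ sin φ₂ + cos φ₁ cos φ₂ cos Δλ,  σ = 1.1135 rad → d_gc = 7087.4 km
Rhumb line: Δψ = +1.6056, q = Δφ/Δψ = 0.6056, d_rh = R√(Δφ²+q²Δλ²) = 7253.0 km
Excess = 7253.0 − 7087.4 = 165.6 ≈ 166 km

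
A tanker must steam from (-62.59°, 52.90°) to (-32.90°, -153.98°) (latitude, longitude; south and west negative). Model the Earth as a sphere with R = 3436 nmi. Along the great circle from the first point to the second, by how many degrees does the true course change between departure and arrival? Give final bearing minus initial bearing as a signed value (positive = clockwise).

At departure: θ₁ = atan2(sin Δλ cos φ₂, cos φ₁ sin φ₂ − sin φ₁ cos φ₂ cos Δλ) = 157.46°
At arrival: θ₂ = atan2(sin Δλ cos φ₁, −cos φ₂ sin φ₁ + sin φ₂ cos φ₁ cos Δλ) = 12.13°
Δθ = θ₂ − θ₁ = -145.3°

-145.3°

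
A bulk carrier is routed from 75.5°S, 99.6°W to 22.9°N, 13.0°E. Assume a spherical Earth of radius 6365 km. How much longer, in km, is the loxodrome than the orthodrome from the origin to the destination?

Great circle: cos σ = sin φ₁ sin φ₂ + cos φ₁ cos φ₂ cos Δλ,  σ = 2.0548 rad → d_gc = 13079.1 km
Rhumb line: Δψ = +2.4726, q = Δφ/Δψ = 0.6946, d_rh = R√(Δφ²+q²Δλ²) = 13963.4 km
Excess = 13963.4 − 13079.1 = 884.3 ≈ 884 km

884 km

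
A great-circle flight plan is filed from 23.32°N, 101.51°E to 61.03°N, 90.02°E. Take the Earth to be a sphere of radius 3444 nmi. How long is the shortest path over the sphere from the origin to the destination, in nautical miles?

cos σ = sin φ₁ sin φ₂ + cos φ₁ cos φ₂ cos Δλ
      = sin(23.32°)sin(61.03°) + cos(23.32°)cos(61.03°)cos(-11.49°) = 0.7822
σ = 38.537° → d = Rσ = 3444·0.67260 = 2316 nmi

2316 nmi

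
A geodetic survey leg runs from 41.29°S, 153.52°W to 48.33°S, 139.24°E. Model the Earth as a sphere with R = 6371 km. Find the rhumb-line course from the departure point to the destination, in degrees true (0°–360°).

261.6°

Meridional parts: M(φ₁)=-0.7926, M(φ₂)=-0.9661 → ΔM = -0.1735;  Δλ = -1.1736 rad
tan C = Δλ / ΔM = +6.7633 → C = 261.59°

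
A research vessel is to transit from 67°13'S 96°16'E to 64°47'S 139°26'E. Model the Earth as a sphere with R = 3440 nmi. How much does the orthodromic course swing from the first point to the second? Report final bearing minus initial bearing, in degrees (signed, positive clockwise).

-39.7°

At departure: θ₁ = atan2(sin Δλ cos φ₂, cos φ₁ sin φ₂ − sin φ₁ cos φ₂ cos Δλ) = 102.36°
At arrival: θ₂ = atan2(sin Δλ cos φ₁, −cos φ₂ sin φ₁ + sin φ₂ cos φ₁ cos Δλ) = 62.61°
Δθ = θ₂ − θ₁ = -39.7°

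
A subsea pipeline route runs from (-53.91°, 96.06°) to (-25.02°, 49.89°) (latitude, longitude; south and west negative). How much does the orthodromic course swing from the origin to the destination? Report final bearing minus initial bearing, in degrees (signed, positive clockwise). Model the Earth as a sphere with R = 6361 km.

At departure: θ₁ = atan2(sin Δλ cos φ₂, cos φ₁ sin φ₂ − sin φ₁ cos φ₂ cos Δλ) = 291.54°
At arrival: θ₂ = atan2(sin Δλ cos φ₁, −cos φ₂ sin φ₁ + sin φ₂ cos φ₁ cos Δλ) = 322.79°
Δθ = θ₂ − θ₁ = +31.3°

+31.3°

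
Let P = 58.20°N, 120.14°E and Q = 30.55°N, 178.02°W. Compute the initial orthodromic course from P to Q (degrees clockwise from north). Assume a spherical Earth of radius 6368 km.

95.8°

θ = atan2( sin Δλ·cos φ₂ ,  cos φ₁ sin φ₂ − sin φ₁ cos φ₂ cos Δλ )
  = atan2(+0.7593, -0.0776) = 95.83°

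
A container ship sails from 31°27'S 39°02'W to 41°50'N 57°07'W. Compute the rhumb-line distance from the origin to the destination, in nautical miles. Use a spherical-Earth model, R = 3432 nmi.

Δψ = ln[tan(π/4+φ₂/2)/tan(π/4+φ₁/2)] = +1.3840;  Δφ = +1.2790 rad,  Δλ = -0.3156 rad
q = Δφ/Δψ = 0.9242
d = R·√(Δφ² + q²Δλ²) = 3432·1.31187 = 4502 nmi

4502 nmi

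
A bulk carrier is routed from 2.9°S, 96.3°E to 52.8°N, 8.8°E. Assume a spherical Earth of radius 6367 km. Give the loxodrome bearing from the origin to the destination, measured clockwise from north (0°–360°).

Meridional parts: M(φ₁)=-0.0506, M(φ₂)=+1.0890 → ΔM = +1.1397;  Δλ = -1.5272 rad
tan C = Δλ / ΔM = -1.3400 → C = 306.73°

306.7°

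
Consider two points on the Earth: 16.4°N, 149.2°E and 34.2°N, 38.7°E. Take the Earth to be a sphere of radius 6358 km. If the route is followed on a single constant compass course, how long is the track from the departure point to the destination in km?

11197 km

Δψ = ln[tan(π/4+φ₂/2)/tan(π/4+φ₁/2)] = +0.3456;  Δφ = +0.3107 rad,  Δλ = -1.9286 rad
q = Δφ/Δψ = 0.8988
d = R·√(Δφ² + q²Δλ²) = 6358·1.76103 = 11197 km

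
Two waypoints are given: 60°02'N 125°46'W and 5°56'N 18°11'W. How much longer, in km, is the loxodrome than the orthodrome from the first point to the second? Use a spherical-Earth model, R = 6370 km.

684 km

Great circle: cos σ = sin φ₁ sin φ₂ + cos φ₁ cos φ₂ cos Δλ,  σ = 1.6314 rad → d_gc = 10391.8 km
Rhumb line: Δψ = -1.2144, q = Δφ/Δψ = 0.7775, d_rh = R√(Δφ²+q²Δλ²) = 11075.5 km
Excess = 11075.5 − 10391.8 = 683.7 ≈ 684 km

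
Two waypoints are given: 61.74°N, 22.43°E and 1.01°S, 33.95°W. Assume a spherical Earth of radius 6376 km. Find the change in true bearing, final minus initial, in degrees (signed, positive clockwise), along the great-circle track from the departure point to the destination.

-35.2°

At departure: θ₁ = atan2(sin Δλ cos φ₂, cos φ₁ sin φ₂ − sin φ₁ cos φ₂ cos Δλ) = 239.22°
At arrival: θ₂ = atan2(sin Δλ cos φ₁, −cos φ₂ sin φ₁ + sin φ₂ cos φ₁ cos Δλ) = 204.01°
Δθ = θ₂ − θ₁ = -35.2°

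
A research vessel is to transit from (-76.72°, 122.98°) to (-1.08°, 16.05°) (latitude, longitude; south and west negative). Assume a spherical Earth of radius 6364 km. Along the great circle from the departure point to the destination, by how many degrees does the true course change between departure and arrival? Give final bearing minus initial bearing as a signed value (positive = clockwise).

At departure: θ₁ = atan2(sin Δλ cos φ₂, cos φ₁ sin φ₂ − sin φ₁ cos φ₂ cos Δλ) = 253.26°
At arrival: θ₂ = atan2(sin Δλ cos φ₁, −cos φ₂ sin φ₁ + sin φ₂ cos φ₁ cos Δλ) = 347.29°
Δθ = θ₂ − θ₁ = +94.0°

+94.0°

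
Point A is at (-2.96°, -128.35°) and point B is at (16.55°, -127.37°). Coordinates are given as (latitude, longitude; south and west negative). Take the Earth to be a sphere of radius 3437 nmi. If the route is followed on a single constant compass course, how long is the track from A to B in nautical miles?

Rhumb course C = atan2(Δλ, Δψ) with Δψ = ln[tan(π/4+φ₂/2)/tan(π/4+φ₁/2)] = +0.3446, Δλ = +0.0171 → C = 2.84°
d = R·|Δφ| / |cos C| = 3437·0.34051 / 0.99877 = 1172 nmi

1172 nmi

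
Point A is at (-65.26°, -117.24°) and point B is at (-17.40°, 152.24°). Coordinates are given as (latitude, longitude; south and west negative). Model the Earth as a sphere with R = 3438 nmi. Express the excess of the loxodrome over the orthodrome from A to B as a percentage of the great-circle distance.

5.8%

Great circle: σ = 1.2995 rad → d_gc = Rσ = 4467.7 nmi
Rhumb: Δφ = +0.8353, Δλ = -1.5799, Δψ = +1.2088, q = Δφ/Δψ = 0.6910 → d_rh = R√(Δφ²+q²Δλ²) = 4726.1 nmi
Excess = (4726.1 − 4467.7) / 4467.7 = 258.4 / 4467.7 = 5.78% ≈ 5.8%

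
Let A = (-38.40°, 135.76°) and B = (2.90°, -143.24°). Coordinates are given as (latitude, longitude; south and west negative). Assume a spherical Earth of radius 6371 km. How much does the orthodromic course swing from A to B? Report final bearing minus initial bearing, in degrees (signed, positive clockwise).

At departure: θ₁ = atan2(sin Δλ cos φ₂, cos φ₁ sin φ₂ − sin φ₁ cos φ₂ cos Δλ) = 82.11°
At arrival: θ₂ = atan2(sin Δλ cos φ₁, −cos φ₂ sin φ₁ + sin φ₂ cos φ₁ cos Δλ) = 51.01°
Δθ = θ₂ − θ₁ = -31.1°

-31.1°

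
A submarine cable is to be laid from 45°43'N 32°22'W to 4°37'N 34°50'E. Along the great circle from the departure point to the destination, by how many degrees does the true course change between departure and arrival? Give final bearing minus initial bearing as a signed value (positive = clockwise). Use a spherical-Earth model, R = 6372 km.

+33.6°

Initial bearing θ₁ = atan2(sin Δλ cos φ₂, cos φ₁ sin φ₂ − sin φ₁ cos φ₂ cos Δλ) = 103.48°
Final bearing θ₂ = (initial bearing from the destination back to the start) + 180° = 137.06°
Δθ = θ₂ − θ₁ = +33.6°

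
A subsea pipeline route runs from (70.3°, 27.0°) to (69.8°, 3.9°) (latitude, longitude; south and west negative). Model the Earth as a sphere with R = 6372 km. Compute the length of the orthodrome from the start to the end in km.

Haversine: a = sin²(Δφ/2)+cos φ₁ cos φ₂ sin²(Δλ/2) = 0.00469;  σ = 2·atan2(√a,√(1−a))
σ = 7.850° → d = Rσ = 6372·0.13701 = 873 km

873 km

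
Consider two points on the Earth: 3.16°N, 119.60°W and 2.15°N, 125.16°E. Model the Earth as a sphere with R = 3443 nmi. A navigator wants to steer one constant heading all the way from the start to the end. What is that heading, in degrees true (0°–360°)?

Δψ = ln[tan(π/4+φ₂/2)/tan(π/4+φ₁/2)] = -0.0176
Δλ = -2.0113 rad (taken the short way round)
course = atan2(Δλ, Δψ) = 269.50°

269.5°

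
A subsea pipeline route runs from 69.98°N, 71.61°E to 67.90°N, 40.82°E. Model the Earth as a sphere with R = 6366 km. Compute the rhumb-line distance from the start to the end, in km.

Δψ = ln[tan(π/4+φ₂/2)/tan(π/4+φ₁/2)] = -0.1011;  Δφ = -0.0363 rad,  Δλ = -0.5374 rad
q = Δφ/Δψ = 0.3591
d = R·√(Δφ² + q²Δλ²) = 6366·0.19634 = 1250 km

1250 km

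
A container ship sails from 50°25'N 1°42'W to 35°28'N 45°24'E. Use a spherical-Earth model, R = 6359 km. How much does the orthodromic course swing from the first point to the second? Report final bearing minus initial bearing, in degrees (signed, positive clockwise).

Initial bearing θ₁ = atan2(sin Δλ cos φ₂, cos φ₁ sin φ₂ − sin φ₁ cos φ₂ cos Δλ) = 95.51°
Final bearing θ₂ = (initial bearing from the destination back to the start) + 180° = 128.85°
Δθ = θ₂ − θ₁ = +33.3°

+33.3°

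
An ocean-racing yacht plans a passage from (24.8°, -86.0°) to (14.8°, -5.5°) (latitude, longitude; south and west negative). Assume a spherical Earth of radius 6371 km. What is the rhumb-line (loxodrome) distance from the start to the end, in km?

8482 km

Rhumb course C = atan2(Δλ, Δψ) with Δψ = ln[tan(π/4+φ₂/2)/tan(π/4+φ₁/2)] = -0.1858, Δλ = +1.4050 → C = 97.53°
d = R·|Δφ| / |cos C| = 6371·0.17453 / 0.13110 = 8482 km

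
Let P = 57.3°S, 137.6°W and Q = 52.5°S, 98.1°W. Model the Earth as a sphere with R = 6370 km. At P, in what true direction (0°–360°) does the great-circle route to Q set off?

94.9°

θ = atan2( sin Δλ·cos φ₂ ,  cos φ₁ sin φ₂ − sin φ₁ cos φ₂ cos Δλ )
  = atan2(+0.3872, -0.0333) = 94.92°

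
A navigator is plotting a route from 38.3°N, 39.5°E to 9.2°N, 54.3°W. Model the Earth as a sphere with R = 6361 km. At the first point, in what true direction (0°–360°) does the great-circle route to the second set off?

279.6°

N = sin Δλ·cos φ₂ = -0.9850;  D = cos φ₁ sin φ₂ − sin φ₁ cos φ₂ cos Δλ = +0.1660
initial course = atan2(N, D) = 279.57°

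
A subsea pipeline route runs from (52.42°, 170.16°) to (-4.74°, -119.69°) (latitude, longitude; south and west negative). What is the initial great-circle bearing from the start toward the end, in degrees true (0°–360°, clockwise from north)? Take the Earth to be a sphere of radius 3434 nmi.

θ = atan2( sin Δλ·cos φ₂ ,  cos φ₁ sin φ₂ − sin φ₁ cos φ₂ cos Δλ )
  = atan2(+0.9374, -0.3186) = 108.77°

108.8°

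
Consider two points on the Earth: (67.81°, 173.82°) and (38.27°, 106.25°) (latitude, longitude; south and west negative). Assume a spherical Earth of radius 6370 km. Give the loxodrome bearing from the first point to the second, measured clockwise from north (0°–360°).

232.5°

Meridional parts: M(φ₁)=+1.6291, M(φ₂)=+0.7240 → ΔM = -0.9051;  Δλ = -1.1793 rad
tan C = Δλ / ΔM = +1.3029 → C = 232.49°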